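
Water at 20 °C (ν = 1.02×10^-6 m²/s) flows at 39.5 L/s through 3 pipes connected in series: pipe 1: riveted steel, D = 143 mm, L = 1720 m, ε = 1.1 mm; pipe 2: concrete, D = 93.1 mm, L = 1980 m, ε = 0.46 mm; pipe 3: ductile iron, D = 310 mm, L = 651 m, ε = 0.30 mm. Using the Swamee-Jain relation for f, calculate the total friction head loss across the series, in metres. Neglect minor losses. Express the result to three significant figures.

Pipe 1: V = 2.459 m/s, Re = 3.45×10^5, ε/D = 0.00769, f = 0.03507, h_1 = f(L/D)V²/2g = 130.1 m
Pipe 2: V = 5.802 m/s, Re = 5.30×10^5, ε/D = 0.00494, f = 0.03053, h_2 = f(L/D)V²/2g = 1114 m
Pipe 3: V = 0.5233 m/s, Re = 1.59×10^5, ε/D = 9.68×10^-4, f = 0.02139, h_3 = f(L/D)V²/2g = 0.6270 m
Series → Q common, losses add: H = Σh = 1245 m

H ≈ 1240 m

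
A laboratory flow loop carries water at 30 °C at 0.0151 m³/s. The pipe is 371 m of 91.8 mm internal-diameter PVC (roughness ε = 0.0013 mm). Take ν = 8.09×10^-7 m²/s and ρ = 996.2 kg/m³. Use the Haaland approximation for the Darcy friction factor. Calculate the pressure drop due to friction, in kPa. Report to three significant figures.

V = 4Q/(πD²) = 4·0.0151/(π·0.0918²) = 2.281 m/s
Re = VD/ν = 2.281·0.0918/8.09×10^-7 = 2.59×10^5 → turbulent
ε/D = 0.0013/91.8 = 1.42×10^-5
Haaland: f = 0.01485
h_f = f(L/D)V²/(2g) = 0.01485·(371/0.0918)·2.281²/(2·9.81) = 15.92 m
Δp = ρg·h_f = 996.2·9.81·15.92 = 155.6 kPa

Δp ≈ 156 kPa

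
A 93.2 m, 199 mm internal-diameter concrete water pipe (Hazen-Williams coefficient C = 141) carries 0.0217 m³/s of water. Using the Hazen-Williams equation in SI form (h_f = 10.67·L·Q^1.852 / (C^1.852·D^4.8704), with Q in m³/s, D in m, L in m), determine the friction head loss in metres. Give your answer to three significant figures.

h_f = 10.67·93.2·0.0217^1.852 / (141^1.852·0.199^4.8704) = 0.2245 m

h_f ≈ 0.224 m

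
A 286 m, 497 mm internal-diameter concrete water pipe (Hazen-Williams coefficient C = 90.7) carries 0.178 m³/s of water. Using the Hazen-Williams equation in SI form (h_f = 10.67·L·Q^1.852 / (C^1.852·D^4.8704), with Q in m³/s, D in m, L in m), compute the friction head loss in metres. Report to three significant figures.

h_f = 10.67·286·0.178^1.852 / (90.7^1.852·0.497^4.8704) = 0.8906 m

h_f ≈ 0.891 m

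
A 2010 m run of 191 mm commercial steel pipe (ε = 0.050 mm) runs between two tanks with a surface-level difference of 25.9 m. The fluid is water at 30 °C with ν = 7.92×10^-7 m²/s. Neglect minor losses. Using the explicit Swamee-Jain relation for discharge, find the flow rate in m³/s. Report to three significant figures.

Swamee-Jain (Type II): Q = -0.965·√(gD⁵h_f/L)·ln[ε/(3.7D) + √(3.17ν²L/(gD³h_f))]
√(gD⁵h_f/L) = √(9.81·0.191⁵·25.9/2010) = 0.005669
ε/(3.7D) = 7.08×10^-5; √(3.17ν²L/(gD³h_f)) = 4.75×10^-5
Q = -0.965·0.005669·ln(1.183×10^-4) = 0.04946 m³/s
Check: V = 1.73 m/s, Re = 4.16×10^5, f = 0.01629, h_f = 26.0 m ≈ 25.9 m ✓

Q ≈ 0.0495 m³/s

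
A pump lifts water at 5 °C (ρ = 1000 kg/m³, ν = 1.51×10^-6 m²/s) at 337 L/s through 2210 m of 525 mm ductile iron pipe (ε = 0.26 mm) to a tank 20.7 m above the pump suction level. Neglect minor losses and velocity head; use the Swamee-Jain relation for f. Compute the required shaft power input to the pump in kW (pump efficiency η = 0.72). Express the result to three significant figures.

P_shaft ≈ 137 kW

V = 4Q/(πD²) = 1.557 m/s; Re = 5.41×10^5; ε/D = 4.95×10^-4; f = 0.01768
h_f = f(L/D)V²/2g = 9.192 m
Total head H = z + h_f = 20.7 + 9.192 = 29.89 m
P_hyd = ρgQH = 1000·9.81·0.337·29.89 = 98.82 kW
P_shaft = P_hyd/η = 98.82/0.72 = 137.3 kW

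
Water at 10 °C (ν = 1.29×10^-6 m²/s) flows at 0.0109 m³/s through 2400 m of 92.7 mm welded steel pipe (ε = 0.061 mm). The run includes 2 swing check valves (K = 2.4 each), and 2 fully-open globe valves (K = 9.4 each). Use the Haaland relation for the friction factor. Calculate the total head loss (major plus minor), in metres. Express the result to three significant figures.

V = 4Q/(πD²) = 1.615 m/s; V²/2g = 0.1329 m
Re = 1.16×10^5, ε/D = 6.58×10^-4 → f = 0.02038 (Haaland)
Major: h_f = f(L/D)·V²/2g = 0.02038·25890·0.1329 = 70.13 m
Minor: ΣK = 23.6; h_m = ΣK·V²/2g = 3.137 m
Total H_L = 70.13 + 3.137 = 73.27 m

H_L ≈ 73.3 m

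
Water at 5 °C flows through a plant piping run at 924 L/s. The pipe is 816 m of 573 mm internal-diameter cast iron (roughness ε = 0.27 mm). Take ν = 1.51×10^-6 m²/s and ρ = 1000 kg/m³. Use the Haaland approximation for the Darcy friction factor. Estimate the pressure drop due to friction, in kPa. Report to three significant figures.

V = 4Q/(πD²) = 4·0.924/(π·0.573²) = 3.583 m/s
Re = VD/ν = 3.583·0.573/1.51×10^-6 = 1.36×10^6 → turbulent
ε/D = 0.27/573 = 4.71×10^-4
Haaland: f = 0.01685
h_f = f(L/D)V²/(2g) = 0.01685·(816/0.573)·3.583²/(2·9.81) = 15.71 m
Δp = ρg·h_f = 1000·9.81·15.71 = 154.1 kPa

Δp ≈ 154 kPa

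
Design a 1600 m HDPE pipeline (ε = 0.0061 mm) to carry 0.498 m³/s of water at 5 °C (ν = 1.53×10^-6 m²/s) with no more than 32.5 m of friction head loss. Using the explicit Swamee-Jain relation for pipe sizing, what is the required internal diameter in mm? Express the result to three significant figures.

D ≈ 417 mm

Swamee-Jain (Type III): D = 0.66·[ε^1.25·(LQ²/(gh_f))^4.75 + ν·Q^9.4·(L/(gh_f))^5.2]^0.04
LQ²/(gh_f) = 1.245; L/(gh_f) = 5.018
Term 1 = ε^1.25·(…)^4.75 = 8.57×10^-7; Term 2 = ν·Q^9.4·(…)^5.2 = 9.59×10^-6
D = 0.66·(8.57×10^-7 + 9.59×10^-6)^0.04 = 0.4172 m = 417 mm
Check: V = 3.64 m/s, Re = 9.93×10^5, f = 0.01197, h_f = 31.1 m ≈ 32.5 m ✓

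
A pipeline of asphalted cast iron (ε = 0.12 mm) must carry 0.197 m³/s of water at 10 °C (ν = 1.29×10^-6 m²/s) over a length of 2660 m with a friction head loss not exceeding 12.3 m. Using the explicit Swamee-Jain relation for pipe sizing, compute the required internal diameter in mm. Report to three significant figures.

Swamee-Jain (Type III): D = 0.66·[ε^1.25·(LQ²/(gh_f))^4.75 + ν·Q^9.4·(L/(gh_f))^5.2]^0.04
LQ²/(gh_f) = 0.8555; L/(gh_f) = 22.04
Term 1 = ε^1.25·(…)^4.75 = 5.99×10^-6; Term 2 = ν·Q^9.4·(…)^5.2 = 2.91×10^-6
D = 0.66·(5.99×10^-6 + 2.91×10^-6)^0.04 = 0.4145 m = 414 mm
Check: V = 1.46 m/s, Re = 4.69×10^5, f = 0.01636, h_f = 11.4 m ≈ 12.3 m ✓

D ≈ 414 mm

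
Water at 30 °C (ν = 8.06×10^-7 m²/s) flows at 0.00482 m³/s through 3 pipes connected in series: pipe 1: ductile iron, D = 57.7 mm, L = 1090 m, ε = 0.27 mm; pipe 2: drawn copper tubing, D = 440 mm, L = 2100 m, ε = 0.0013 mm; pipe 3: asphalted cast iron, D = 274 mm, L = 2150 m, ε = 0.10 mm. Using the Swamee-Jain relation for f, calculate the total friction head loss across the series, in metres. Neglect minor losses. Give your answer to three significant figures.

Pipe 1: V = 1.843 m/s, Re = 1.32×10^5, ε/D = 0.00468, f = 0.03074, h_1 = f(L/D)V²/2g = 100.6 m
Pipe 2: V = 0.03170 m/s, Re = 1.73×10^4, ε/D = 2.95×10^-6, f = 0.02679, h_2 = f(L/D)V²/2g = 0.006547 m
Pipe 3: V = 0.08174 m/s, Re = 2.78×10^4, ε/D = 3.65×10^-4, f = 0.02485, h_3 = f(L/D)V²/2g = 0.06641 m
Series → Q common, losses add: H = Σh = 100.6 m

H ≈ 101 m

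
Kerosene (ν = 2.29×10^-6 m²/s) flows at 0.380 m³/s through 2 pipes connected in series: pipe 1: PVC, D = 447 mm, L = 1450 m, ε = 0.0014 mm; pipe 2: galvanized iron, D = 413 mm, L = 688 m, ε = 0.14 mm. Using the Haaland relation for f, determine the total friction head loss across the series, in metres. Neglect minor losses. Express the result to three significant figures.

Pipe 1: V = 2.421 m/s, Re = 4.73×10^5, ε/D = 3.13×10^-6, f = 0.01323, h_1 = f(L/D)V²/2g = 12.82 m
Pipe 2: V = 2.837 m/s, Re = 5.12×10^5, ε/D = 3.39×10^-4, f = 0.01644, h_2 = f(L/D)V²/2g = 11.23 m
Series → Q common, losses add: H = Σh = 24.05 m

H ≈ 24.1 m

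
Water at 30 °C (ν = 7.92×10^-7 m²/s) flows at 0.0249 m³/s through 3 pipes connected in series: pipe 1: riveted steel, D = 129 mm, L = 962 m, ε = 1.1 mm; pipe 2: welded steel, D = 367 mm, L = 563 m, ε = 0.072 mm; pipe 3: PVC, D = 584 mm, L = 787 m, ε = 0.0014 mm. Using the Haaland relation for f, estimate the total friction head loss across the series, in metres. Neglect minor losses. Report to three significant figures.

Pipe 1: V = 1.905 m/s, Re = 3.10×10^5, ε/D = 0.00853, f = 0.03621, h_1 = f(L/D)V²/2g = 49.96 m
Pipe 2: V = 0.2354 m/s, Re = 1.09×10^5, ε/D = 1.96×10^-4, f = 0.01845, h_2 = f(L/D)V²/2g = 0.07991 m
Pipe 3: V = 0.09296 m/s, Re = 6.85×10^4, ε/D = 2.40×10^-6, f = 0.01932, h_3 = f(L/D)V²/2g = 0.01147 m
Series → Q common, losses add: H = Σh = 50.05 m

H ≈ 50.0 m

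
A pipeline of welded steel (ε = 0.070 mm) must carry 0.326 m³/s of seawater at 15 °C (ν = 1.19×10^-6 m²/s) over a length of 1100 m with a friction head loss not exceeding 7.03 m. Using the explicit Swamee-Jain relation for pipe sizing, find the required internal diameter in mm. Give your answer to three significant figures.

D ≈ 462 mm

Swamee-Jain (Type III): D = 0.66·[ε^1.25·(LQ²/(gh_f))^4.75 + ν·Q^9.4·(L/(gh_f))^5.2]^0.04
LQ²/(gh_f) = 1.695; L/(gh_f) = 15.95
Term 1 = ε^1.25·(…)^4.75 = 7.85×10^-5; Term 2 = ν·Q^9.4·(…)^5.2 = 5.68×10^-5
D = 0.66·(7.85×10^-5 + 5.68×10^-5)^0.04 = 0.4622 m = 462 mm
Check: V = 1.94 m/s, Re = 7.55×10^5, f = 0.01450, h_f = 6.64 m ≈ 7.03 m ✓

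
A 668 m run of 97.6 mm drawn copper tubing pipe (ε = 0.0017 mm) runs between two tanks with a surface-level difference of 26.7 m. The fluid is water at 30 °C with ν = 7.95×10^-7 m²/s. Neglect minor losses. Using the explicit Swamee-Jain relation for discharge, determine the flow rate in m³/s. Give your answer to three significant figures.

Swamee-Jain (Type II): Q = -0.965·√(gD⁵h_f/L)·ln[ε/(3.7D) + √(3.17ν²L/(gD³h_f))]
√(gD⁵h_f/L) = √(9.81·0.0976⁵·26.7/668) = 0.001863
ε/(3.7D) = 4.71×10^-6; √(3.17ν²L/(gD³h_f)) = 7.41×10^-5
Q = -0.965·0.001863·ln(7.884×10^-5) = 0.01699 m³/s
Check: V = 2.27 m/s, Re = 2.79×10^5, f = 0.01477, h_f = 26.6 m ≈ 26.7 m ✓

Q ≈ 0.0170 m³/s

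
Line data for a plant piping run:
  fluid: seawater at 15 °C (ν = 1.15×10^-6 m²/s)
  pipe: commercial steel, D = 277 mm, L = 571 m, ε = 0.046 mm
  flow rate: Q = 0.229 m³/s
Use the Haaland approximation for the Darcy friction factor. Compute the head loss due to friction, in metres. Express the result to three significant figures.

h_f ≈ 21.7 m

V = 4Q/(πD²) = 4·0.229/(π·0.277²) = 3.800 m/s
Re = VD/ν = 3.800·0.277/1.15×10^-6 = 9.15×10^5 → turbulent
ε/D = 0.046/277 = 1.66×10^-4
Haaland: f = 0.01428
h_f = f(L/D)V²/(2g) = 0.01428·(571/0.277)·3.800²/(2·9.81) = 21.67 m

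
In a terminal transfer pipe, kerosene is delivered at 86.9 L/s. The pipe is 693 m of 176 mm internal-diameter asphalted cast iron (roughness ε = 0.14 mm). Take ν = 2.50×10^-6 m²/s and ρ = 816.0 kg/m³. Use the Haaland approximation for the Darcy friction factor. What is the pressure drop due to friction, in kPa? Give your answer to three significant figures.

V = 4Q/(πD²) = 4·0.0869/(π·0.176²) = 3.572 m/s
Re = VD/ν = 3.572·0.176/2.50×10^-6 = 2.51×10^5 → turbulent
ε/D = 0.14/176 = 7.95×10^-4
Haaland: f = 0.01979
h_f = f(L/D)V²/(2g) = 0.01979·(693/0.176)·3.572²/(2·9.81) = 50.67 m
Δp = ρg·h_f = 816.0·9.81·50.67 = 405.6 kPa

Δp ≈ 406 kPa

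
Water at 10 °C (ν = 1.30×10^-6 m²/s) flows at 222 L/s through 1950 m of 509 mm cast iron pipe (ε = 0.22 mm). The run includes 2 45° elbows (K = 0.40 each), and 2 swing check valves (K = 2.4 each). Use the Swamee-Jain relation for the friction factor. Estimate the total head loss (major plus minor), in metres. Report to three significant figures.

H_L ≈ 4.41 m

V = 4Q/(πD²) = 1.091 m/s; V²/2g = 0.06067 m
Re = 4.27×10^5, ε/D = 4.32×10^-4 → f = 0.01750 (Swamee-Jain)
Major: h_f = f(L/D)·V²/2g = 0.01750·3831·0.06067 = 4.067 m
Minor: ΣK = 5.60; h_m = ΣK·V²/2g = 0.3397 m
Total H_L = 4.067 + 0.3397 = 4.406 m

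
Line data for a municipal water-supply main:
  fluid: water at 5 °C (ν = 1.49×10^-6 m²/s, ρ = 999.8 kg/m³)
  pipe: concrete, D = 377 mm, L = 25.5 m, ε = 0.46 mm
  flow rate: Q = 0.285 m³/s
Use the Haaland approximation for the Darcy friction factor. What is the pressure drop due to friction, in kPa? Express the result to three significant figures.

V = 4Q/(πD²) = 4·0.285/(π·0.377²) = 2.553 m/s
Re = VD/ν = 2.553·0.377/1.49×10^-6 = 6.46×10^5 → turbulent
ε/D = 0.46/377 = 0.00122
Haaland: f = 0.02102
h_f = f(L/D)V²/(2g) = 0.02102·(25.5/0.377)·2.553²/(2·9.81) = 0.4723 m
Δp = ρg·h_f = 999.8·9.81·0.4723 = 4.632 kPa

Δp ≈ 4.63 kPa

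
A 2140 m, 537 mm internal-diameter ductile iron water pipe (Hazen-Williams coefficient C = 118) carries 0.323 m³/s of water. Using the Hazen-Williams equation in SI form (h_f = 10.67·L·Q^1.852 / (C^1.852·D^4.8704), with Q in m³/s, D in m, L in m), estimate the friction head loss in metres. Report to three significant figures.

h_f = 10.67·2140·0.323^1.852 / (118^1.852·0.537^4.8704) = 8.465 m

h_f ≈ 8.47 m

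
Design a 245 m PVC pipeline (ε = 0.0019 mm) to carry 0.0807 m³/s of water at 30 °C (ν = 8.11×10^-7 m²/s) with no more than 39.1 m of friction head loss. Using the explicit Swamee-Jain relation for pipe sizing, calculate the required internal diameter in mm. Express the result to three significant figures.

D ≈ 134 mm

Swamee-Jain (Type III): D = 0.66·[ε^1.25·(LQ²/(gh_f))^4.75 + ν·Q^9.4·(L/(gh_f))^5.2]^0.04
LQ²/(gh_f) = 0.004160; L/(gh_f) = 0.6387
Term 1 = ε^1.25·(…)^4.75 = 3.46×10^-19; Term 2 = ν·Q^9.4·(…)^5.2 = 4.18×10^-18
D = 0.66·(3.46×10^-19 + 4.18×10^-18)^0.04 = 0.1336 m = 134 mm
Check: V = 5.76 m/s, Re = 9.48×10^5, f = 0.01205, h_f = 37.3 m ≈ 39.1 m ✓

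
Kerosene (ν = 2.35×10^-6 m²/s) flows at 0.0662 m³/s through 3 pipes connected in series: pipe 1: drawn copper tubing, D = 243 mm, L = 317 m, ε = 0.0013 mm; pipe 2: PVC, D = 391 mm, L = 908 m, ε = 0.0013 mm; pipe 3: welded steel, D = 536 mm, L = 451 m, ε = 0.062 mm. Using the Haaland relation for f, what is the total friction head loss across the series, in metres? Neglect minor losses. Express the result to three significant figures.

H ≈ 2.96 m

Pipe 1: V = 1.427 m/s, Re = 1.48×10^5, ε/D = 5.35×10^-6, f = 0.01648, h_1 = f(L/D)V²/2g = 2.233 m
Pipe 2: V = 0.5513 m/s, Re = 9.17×10^4, ε/D = 3.32×10^-6, f = 0.01816, h_2 = f(L/D)V²/2g = 0.6534 m
Pipe 3: V = 0.2934 m/s, Re = 6.69×10^4, ε/D = 1.16×10^-4, f = 0.01982, h_3 = f(L/D)V²/2g = 0.07315 m
Series → Q common, losses add: H = Σh = 2.960 m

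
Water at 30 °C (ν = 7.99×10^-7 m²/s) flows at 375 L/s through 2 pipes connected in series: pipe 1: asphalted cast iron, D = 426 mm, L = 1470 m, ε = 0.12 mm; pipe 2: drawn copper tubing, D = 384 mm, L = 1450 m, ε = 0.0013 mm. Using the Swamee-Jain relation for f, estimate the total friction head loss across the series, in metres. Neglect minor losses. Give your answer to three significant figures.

H ≈ 40.7 m

Pipe 1: V = 2.631 m/s, Re = 1.40×10^6, ε/D = 2.82×10^-4, f = 0.01538, h_1 = f(L/D)V²/2g = 18.73 m
Pipe 2: V = 3.238 m/s, Re = 1.56×10^6, ε/D = 3.39×10^-6, f = 0.01090, h_2 = f(L/D)V²/2g = 22.00 m
Series → Q common, losses add: H = Σh = 40.72 m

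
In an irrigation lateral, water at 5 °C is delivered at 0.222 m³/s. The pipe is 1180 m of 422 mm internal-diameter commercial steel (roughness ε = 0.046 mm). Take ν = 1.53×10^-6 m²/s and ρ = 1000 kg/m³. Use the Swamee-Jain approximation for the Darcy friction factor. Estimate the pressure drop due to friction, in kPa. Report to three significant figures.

V = 4Q/(πD²) = 4·0.222/(π·0.422²) = 1.587 m/s
Re = VD/ν = 1.587·0.422/1.53×10^-6 = 4.38×10^5 → turbulent
ε/D = 0.046/422 = 1.09×10^-4
Swamee-Jain: f = 0.01480
h_f = f(L/D)V²/(2g) = 0.01480·(1180/0.422)·1.587²/(2·9.81) = 5.312 m
Δp = ρg·h_f = 1000·9.81·5.312 = 52.11 kPa

Δp ≈ 52.1 kPa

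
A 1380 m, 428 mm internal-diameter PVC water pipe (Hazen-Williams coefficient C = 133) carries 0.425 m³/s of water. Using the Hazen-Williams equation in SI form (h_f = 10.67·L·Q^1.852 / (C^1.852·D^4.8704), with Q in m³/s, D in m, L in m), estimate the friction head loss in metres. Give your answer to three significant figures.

h_f = 10.67·1380·0.425^1.852 / (133^1.852·0.428^4.8704) = 21.95 m

h_f ≈ 22.0 m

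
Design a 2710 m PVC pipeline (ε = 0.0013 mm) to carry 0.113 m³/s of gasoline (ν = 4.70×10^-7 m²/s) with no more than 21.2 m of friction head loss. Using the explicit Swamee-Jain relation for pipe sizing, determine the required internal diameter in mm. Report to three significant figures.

Swamee-Jain (Type III): D = 0.66·[ε^1.25·(LQ²/(gh_f))^4.75 + ν·Q^9.4·(L/(gh_f))^5.2]^0.04
LQ²/(gh_f) = 0.1664; L/(gh_f) = 13.03
Term 1 = ε^1.25·(…)^4.75 = 8.77×10^-12; Term 2 = ν·Q^9.4·(…)^5.2 = 3.71×10^-10
D = 0.66·(8.77×10^-12 + 3.71×10^-10)^0.04 = 0.2771 m = 277 mm
Check: V = 1.87 m/s, Re = 1.10×10^6, f = 0.01154, h_f = 20.2 m ≈ 21.2 m ✓

D ≈ 277 mm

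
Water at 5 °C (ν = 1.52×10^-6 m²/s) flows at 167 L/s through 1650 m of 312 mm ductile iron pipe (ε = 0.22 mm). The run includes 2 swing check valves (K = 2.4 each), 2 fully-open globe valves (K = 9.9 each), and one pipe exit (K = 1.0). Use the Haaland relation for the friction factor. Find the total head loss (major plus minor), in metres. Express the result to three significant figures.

H_L ≈ 30.5 m

V = 4Q/(πD²) = 2.184 m/s; V²/2g = 0.2432 m
Re = 4.48×10^5, ε/D = 7.05×10^-4 → f = 0.01884 (Haaland)
Major: h_f = f(L/D)·V²/2g = 0.01884·5288·0.2432 = 24.23 m
Minor: ΣK = 25.6; h_m = ΣK·V²/2g = 6.226 m
Total H_L = 24.23 + 6.226 = 30.46 m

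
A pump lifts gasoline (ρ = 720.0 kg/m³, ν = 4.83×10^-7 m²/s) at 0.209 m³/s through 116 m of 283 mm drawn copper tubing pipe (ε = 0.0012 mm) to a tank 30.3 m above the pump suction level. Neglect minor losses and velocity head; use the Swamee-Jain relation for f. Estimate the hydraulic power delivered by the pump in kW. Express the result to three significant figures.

V = 4Q/(πD²) = 3.323 m/s; Re = 1.95×10^6; ε/D = 4.24×10^-6; f = 0.01057
h_f = f(L/D)V²/2g = 2.438 m
Total head H = z + h_f = 30.3 + 2.438 = 32.74 m
P_hyd = ρgQH = 720.0·9.81·0.209·32.74 = 48.33 kW

P_hyd ≈ 48.3 kW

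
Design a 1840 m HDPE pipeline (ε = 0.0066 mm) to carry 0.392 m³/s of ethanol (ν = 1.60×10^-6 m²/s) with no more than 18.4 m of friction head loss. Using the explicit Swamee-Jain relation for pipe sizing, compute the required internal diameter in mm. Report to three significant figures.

D ≈ 442 mm

Swamee-Jain (Type III): D = 0.66·[ε^1.25·(LQ²/(gh_f))^4.75 + ν·Q^9.4·(L/(gh_f))^5.2]^0.04
LQ²/(gh_f) = 1.566; L/(gh_f) = 10.19
Term 1 = ε^1.25·(…)^4.75 = 2.82×10^-6; Term 2 = ν·Q^9.4·(…)^5.2 = 4.21×10^-5
D = 0.66·(2.82×10^-6 + 4.21×10^-5)^0.04 = 0.4422 m = 442 mm
Check: V = 2.55 m/s, Re = 7.05×10^5, f = 0.01261, h_f = 17.4 m ≈ 18.4 m ✓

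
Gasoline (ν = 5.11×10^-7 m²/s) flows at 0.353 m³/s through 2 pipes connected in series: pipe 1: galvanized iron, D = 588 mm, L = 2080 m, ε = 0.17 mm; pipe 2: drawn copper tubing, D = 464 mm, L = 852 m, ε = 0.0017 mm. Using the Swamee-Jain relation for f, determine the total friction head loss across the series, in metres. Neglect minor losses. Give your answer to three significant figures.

Pipe 1: V = 1.300 m/s, Re = 1.50×10^6, ε/D = 2.89×10^-4, f = 0.01542, h_1 = f(L/D)V²/2g = 4.698 m
Pipe 2: V = 2.088 m/s, Re = 1.90×10^6, ε/D = 3.66×10^-6, f = 0.01059, h_2 = f(L/D)V²/2g = 4.319 m
Series → Q common, losses add: H = Σh = 9.017 m

H ≈ 9.02 m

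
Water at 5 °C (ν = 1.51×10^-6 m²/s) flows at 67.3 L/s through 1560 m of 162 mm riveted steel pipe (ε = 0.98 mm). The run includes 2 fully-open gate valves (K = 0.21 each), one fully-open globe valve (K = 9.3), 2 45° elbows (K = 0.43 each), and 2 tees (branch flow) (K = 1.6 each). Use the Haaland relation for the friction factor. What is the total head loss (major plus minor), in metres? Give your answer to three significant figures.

H_L ≈ 177 m

V = 4Q/(πD²) = 3.265 m/s; V²/2g = 0.5434 m
Re = 3.50×10^5, ε/D = 0.00605 → f = 0.03248 (Haaland)
Major: h_f = f(L/D)·V²/2g = 0.03248·9630·0.5434 = 170.0 m
Minor: ΣK = 13.8; h_m = ΣK·V²/2g = 7.488 m
Total H_L = 170.0 + 7.488 = 177.4 m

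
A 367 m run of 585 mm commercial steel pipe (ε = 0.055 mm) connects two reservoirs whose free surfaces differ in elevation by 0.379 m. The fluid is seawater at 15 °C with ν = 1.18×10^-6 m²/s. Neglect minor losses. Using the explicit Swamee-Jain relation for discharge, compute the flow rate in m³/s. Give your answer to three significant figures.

Q ≈ 0.242 m³/s

Swamee-Jain (Type II): Q = -0.965·√(gD⁵h_f/L)·ln[ε/(3.7D) + √(3.17ν²L/(gD³h_f))]
√(gD⁵h_f/L) = √(9.81·0.585⁵·0.379/367) = 0.02635
ε/(3.7D) = 2.54×10^-5; √(3.17ν²L/(gD³h_f)) = 4.67×10^-5
Q = -0.965·0.02635·ln(7.206×10^-5) = 0.2425 m³/s
Check: V = 0.902 m/s, Re = 4.47×10^5, f = 0.01459, h_f = 0.380 m ≈ 0.379 m ✓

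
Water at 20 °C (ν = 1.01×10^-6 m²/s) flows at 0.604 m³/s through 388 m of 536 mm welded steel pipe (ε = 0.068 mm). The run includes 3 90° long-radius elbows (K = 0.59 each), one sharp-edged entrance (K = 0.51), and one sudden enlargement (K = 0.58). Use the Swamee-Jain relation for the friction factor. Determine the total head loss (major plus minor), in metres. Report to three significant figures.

V = 4Q/(πD²) = 2.677 m/s; V²/2g = 0.3652 m
Re = 1.42×10^6, ε/D = 1.27×10^-4 → f = 0.01357 (Swamee-Jain)
Major: h_f = f(L/D)·V²/2g = 0.01357·723.9·0.3652 = 3.586 m
Minor: ΣK = 2.86; h_m = ΣK·V²/2g = 1.044 m
Total H_L = 3.586 + 1.044 = 4.631 m

H_L ≈ 4.63 m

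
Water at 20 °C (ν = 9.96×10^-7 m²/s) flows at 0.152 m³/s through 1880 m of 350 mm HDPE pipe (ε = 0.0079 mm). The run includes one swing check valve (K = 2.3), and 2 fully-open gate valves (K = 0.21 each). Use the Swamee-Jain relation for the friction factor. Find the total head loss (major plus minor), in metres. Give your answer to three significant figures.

H_L ≈ 9.38 m

V = 4Q/(πD²) = 1.580 m/s; V²/2g = 0.1272 m
Re = 5.55×10^5, ε/D = 2.26×10^-5 → f = 0.01323 (Swamee-Jain)
Major: h_f = f(L/D)·V²/2g = 0.01323·5371·0.1272 = 9.038 m
Minor: ΣK = 2.72; h_m = ΣK·V²/2g = 0.3460 m
Total H_L = 9.038 + 0.3460 = 9.384 m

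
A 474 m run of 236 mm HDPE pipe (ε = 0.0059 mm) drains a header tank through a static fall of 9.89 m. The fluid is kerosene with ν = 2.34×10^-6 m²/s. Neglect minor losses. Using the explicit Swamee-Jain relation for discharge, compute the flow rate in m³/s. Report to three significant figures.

Q ≈ 0.110 m³/s

Swamee-Jain (Type II): Q = -0.965·√(gD⁵h_f/L)·ln[ε/(3.7D) + √(3.17ν²L/(gD³h_f))]
√(gD⁵h_f/L) = √(9.81·0.236⁵·9.89/474) = 0.01224
ε/(3.7D) = 6.76×10^-6; √(3.17ν²L/(gD³h_f)) = 8.03×10^-5
Q = -0.965·0.01224·ln(8.708×10^-5) = 0.1104 m³/s
Check: V = 2.52 m/s, Re = 2.55×10^5, f = 0.01509, h_f = 9.84 m ≈ 9.89 m ✓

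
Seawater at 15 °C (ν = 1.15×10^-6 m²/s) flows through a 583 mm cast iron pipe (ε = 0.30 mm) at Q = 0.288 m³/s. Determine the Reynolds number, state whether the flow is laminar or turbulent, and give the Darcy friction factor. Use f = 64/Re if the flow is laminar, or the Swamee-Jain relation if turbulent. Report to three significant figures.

V = 4Q/(πD²) = 1.079 m/s
Re = VD/ν = 1.079·0.583/1.15×10^-6 = 5.47×10^5
Re > 4000 → turbulent; ε/D = 5.15×10^-4
Swamee-Jain: f = 0.01779

Re ≈ 5.47×10^5; turbulent; f ≈ 0.0178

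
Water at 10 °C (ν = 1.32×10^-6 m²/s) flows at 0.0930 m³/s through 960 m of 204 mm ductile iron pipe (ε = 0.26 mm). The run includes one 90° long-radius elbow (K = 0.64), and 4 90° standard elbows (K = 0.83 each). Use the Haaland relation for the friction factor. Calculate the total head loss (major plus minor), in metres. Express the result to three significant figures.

V = 4Q/(πD²) = 2.845 m/s; V²/2g = 0.4126 m
Re = 4.40×10^5, ε/D = 0.00127 → f = 0.02139 (Haaland)
Major: h_f = f(L/D)·V²/2g = 0.02139·4706·0.4126 = 41.53 m
Minor: ΣK = 3.96; h_m = ΣK·V²/2g = 1.634 m
Total H_L = 41.53 + 1.634 = 43.17 m

H_L ≈ 43.2 m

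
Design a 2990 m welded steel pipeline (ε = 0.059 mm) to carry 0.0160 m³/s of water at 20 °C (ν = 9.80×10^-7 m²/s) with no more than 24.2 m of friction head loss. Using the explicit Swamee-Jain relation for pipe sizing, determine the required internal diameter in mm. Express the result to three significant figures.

Swamee-Jain (Type III): D = 0.66·[ε^1.25·(LQ²/(gh_f))^4.75 + ν·Q^9.4·(L/(gh_f))^5.2]^0.04
LQ²/(gh_f) = 0.003224; L/(gh_f) = 12.59
Term 1 = ε^1.25·(…)^4.75 = 7.56×10^-18; Term 2 = ν·Q^9.4·(…)^5.2 = 6.78×10^-18
D = 0.66·(7.56×10^-18 + 6.78×10^-18)^0.04 = 0.1399 m = 140 mm
Check: V = 1.04 m/s, Re = 1.49×10^5, f = 0.01910, h_f = 22.5 m ≈ 24.2 m ✓

D ≈ 140 mm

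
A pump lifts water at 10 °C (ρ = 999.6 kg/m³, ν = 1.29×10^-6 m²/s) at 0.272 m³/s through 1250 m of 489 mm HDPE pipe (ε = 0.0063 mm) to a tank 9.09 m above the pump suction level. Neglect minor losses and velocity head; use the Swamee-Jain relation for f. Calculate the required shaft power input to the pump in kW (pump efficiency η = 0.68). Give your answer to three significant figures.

V = 4Q/(πD²) = 1.448 m/s; Re = 5.49×10^5; ε/D = 1.29×10^-5; f = 0.01309
h_f = f(L/D)V²/2g = 3.578 m
Total head H = z + h_f = 9.09 + 3.578 = 12.67 m
P_hyd = ρgQH = 999.6·9.81·0.272·12.67 = 33.79 kW
P_shaft = P_hyd/η = 33.79/0.68 = 49.69 kW

P_shaft ≈ 49.7 kW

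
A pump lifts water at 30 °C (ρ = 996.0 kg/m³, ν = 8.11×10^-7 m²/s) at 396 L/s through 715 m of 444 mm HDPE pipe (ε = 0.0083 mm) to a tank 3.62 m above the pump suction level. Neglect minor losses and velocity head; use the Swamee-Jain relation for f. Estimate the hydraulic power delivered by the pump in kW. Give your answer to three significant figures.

P_hyd ≈ 37.9 kW

V = 4Q/(πD²) = 2.558 m/s; Re = 1.40×10^6; ε/D = 1.87×10^-5; f = 0.01152
h_f = f(L/D)V²/2g = 6.184 m
Total head H = z + h_f = 3.62 + 6.184 = 9.804 m
P_hyd = ρgQH = 996.0·9.81·0.396·9.804 = 37.93 kW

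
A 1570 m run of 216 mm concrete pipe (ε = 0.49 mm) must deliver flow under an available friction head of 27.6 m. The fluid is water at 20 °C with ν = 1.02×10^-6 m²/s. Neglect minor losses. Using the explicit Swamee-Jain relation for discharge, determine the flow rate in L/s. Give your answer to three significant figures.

Swamee-Jain (Type II): Q = -0.965·√(gD⁵h_f/L)·ln[ε/(3.7D) + √(3.17ν²L/(gD³h_f))]
√(gD⁵h_f/L) = √(9.81·0.216⁵·27.6/1570) = 0.009005
ε/(3.7D) = 6.13×10^-4; √(3.17ν²L/(gD³h_f)) = 4.36×10^-5
Q = -0.965·0.009005·ln(6.567×10^-4) = 0.06368 m³/s
Check: V = 1.74 m/s, Re = 3.68×10^5, f = 0.02481, h_f = 27.8 m ≈ 27.6 m ✓

Q ≈ 63.7 L/s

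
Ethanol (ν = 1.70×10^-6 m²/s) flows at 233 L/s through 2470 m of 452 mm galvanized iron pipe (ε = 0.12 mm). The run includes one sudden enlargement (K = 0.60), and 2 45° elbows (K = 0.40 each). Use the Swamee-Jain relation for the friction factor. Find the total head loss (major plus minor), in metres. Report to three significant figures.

V = 4Q/(πD²) = 1.452 m/s; V²/2g = 0.1075 m
Re = 3.86×10^5, ε/D = 2.65×10^-4 → f = 0.01643 (Swamee-Jain)
Major: h_f = f(L/D)·V²/2g = 0.01643·5465·0.1075 = 9.647 m
Minor: ΣK = 1.40; h_m = ΣK·V²/2g = 0.1505 m
Total H_L = 9.647 + 0.1505 = 9.798 m

H_L ≈ 9.80 m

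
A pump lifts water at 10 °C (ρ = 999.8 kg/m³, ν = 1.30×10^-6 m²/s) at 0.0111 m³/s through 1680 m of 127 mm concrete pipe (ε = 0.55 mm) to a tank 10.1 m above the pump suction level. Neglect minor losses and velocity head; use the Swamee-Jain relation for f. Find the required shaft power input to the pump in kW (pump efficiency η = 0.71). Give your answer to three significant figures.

P_shaft ≈ 3.97 kW

V = 4Q/(πD²) = 0.8762 m/s; Re = 8.56×10^4; ε/D = 0.00433; f = 0.03056
h_f = f(L/D)V²/2g = 15.82 m
Total head H = z + h_f = 10.1 + 15.82 = 25.92 m
P_hyd = ρgQH = 999.8·9.81·0.0111·25.92 = 2.822 kW
P_shaft = P_hyd/η = 2.822/0.71 = 3.974 kW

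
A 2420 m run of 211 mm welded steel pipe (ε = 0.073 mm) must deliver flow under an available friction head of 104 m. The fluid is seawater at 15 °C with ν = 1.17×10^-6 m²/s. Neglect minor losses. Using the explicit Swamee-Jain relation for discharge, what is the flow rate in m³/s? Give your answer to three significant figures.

Q ≈ 0.115 m³/s

Swamee-Jain (Type II): Q = -0.965·√(gD⁵h_f/L)·ln[ε/(3.7D) + √(3.17ν²L/(gD³h_f))]
√(gD⁵h_f/L) = √(9.81·0.211⁵·104/2420) = 0.01328
ε/(3.7D) = 9.35×10^-5; √(3.17ν²L/(gD³h_f)) = 3.31×10^-5
Q = -0.965·0.01328·ln(1.266×10^-4) = 0.1150 m³/s
Check: V = 3.29 m/s, Re = 5.93×10^5, f = 0.01656, h_f = 105 m ≈ 104 m ✓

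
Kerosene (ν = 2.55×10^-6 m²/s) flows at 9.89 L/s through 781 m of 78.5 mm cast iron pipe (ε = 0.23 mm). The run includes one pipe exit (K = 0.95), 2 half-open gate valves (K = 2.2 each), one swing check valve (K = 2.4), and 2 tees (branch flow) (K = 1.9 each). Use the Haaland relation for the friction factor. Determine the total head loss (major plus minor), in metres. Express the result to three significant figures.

V = 4Q/(πD²) = 2.043 m/s; V²/2g = 0.2128 m
Re = 6.29×10^4, ε/D = 0.00293 → f = 0.02788 (Haaland)
Major: h_f = f(L/D)·V²/2g = 0.02788·9949·0.2128 = 59.03 m
Minor: ΣK = 11.6; h_m = ΣK·V²/2g = 2.458 m
Total H_L = 59.03 + 2.458 = 61.49 m

H_L ≈ 61.5 m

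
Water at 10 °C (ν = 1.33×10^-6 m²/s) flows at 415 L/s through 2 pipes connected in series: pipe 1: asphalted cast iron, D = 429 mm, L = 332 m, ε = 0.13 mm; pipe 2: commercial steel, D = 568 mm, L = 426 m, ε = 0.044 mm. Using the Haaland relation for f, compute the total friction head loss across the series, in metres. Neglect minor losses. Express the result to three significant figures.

Pipe 1: V = 2.871 m/s, Re = 9.26×10^5, ε/D = 3.03×10^-4, f = 0.01568, h_1 = f(L/D)V²/2g = 5.097 m
Pipe 2: V = 1.638 m/s, Re = 6.99×10^5, ε/D = 7.75×10^-5, f = 0.01346, h_2 = f(L/D)V²/2g = 1.380 m
Series → Q common, losses add: H = Σh = 6.477 m

H ≈ 6.48 m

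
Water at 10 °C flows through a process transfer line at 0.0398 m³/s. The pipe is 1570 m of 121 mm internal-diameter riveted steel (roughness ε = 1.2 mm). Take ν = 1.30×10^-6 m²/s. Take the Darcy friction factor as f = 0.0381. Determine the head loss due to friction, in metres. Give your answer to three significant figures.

V = 4Q/(πD²) = 4·0.0398/(π·0.121²) = 3.461 m/s
h_f = f(L/D)V²/(2g) = 0.03810·(1570/0.121)·3.461²/(2·9.81) = 301.8 m

h_f ≈ 302 m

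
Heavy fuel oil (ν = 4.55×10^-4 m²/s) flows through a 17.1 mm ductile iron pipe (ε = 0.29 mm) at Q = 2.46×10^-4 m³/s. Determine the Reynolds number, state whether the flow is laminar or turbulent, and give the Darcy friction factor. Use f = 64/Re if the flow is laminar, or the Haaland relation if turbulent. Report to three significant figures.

V = 4Q/(πD²) = 1.071 m/s
Re = VD/ν = 1.071·0.0171/4.55×10^-4 = 40.3
Re < 2300 → laminar → f = 64/Re = 1.590

Re ≈ 40.3; laminar; f = 64/Re ≈ 1.59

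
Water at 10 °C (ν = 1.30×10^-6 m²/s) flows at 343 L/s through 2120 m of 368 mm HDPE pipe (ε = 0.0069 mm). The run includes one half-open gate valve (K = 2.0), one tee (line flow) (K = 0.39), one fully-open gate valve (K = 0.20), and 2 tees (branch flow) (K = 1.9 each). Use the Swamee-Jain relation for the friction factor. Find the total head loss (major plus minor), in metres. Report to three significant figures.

V = 4Q/(πD²) = 3.225 m/s; V²/2g = 0.5301 m
Re = 9.13×10^5, ε/D = 1.87×10^-5 → f = 0.01221 (Swamee-Jain)
Major: h_f = f(L/D)·V²/2g = 0.01221·5761·0.5301 = 37.29 m
Minor: ΣK = 6.39; h_m = ΣK·V²/2g = 3.387 m
Total H_L = 37.29 + 3.387 = 40.67 m

H_L ≈ 40.7 m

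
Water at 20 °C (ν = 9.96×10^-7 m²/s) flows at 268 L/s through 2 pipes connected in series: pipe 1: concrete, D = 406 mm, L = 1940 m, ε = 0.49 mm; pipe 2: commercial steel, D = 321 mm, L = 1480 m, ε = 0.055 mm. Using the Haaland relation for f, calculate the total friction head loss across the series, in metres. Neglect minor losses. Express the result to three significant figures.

H ≈ 58.4 m

Pipe 1: V = 2.070 m/s, Re = 8.44×10^5, ε/D = 0.00121, f = 0.02088, h_1 = f(L/D)V²/2g = 21.79 m
Pipe 2: V = 3.312 m/s, Re = 1.07×10^6, ε/D = 1.71×10^-4, f = 0.01422, h_2 = f(L/D)V²/2g = 36.64 m
Series → Q common, losses add: H = Σh = 58.43 m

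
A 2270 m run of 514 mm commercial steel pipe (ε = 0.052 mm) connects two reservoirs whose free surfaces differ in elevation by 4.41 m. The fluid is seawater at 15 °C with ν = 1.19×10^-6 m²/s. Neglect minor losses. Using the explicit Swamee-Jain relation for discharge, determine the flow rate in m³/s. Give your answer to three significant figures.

Q ≈ 0.242 m³/s

Swamee-Jain (Type II): Q = -0.965·√(gD⁵h_f/L)·ln[ε/(3.7D) + √(3.17ν²L/(gD³h_f))]
√(gD⁵h_f/L) = √(9.81·0.514⁵·4.41/2270) = 0.02615
ε/(3.7D) = 2.73×10^-5; √(3.17ν²L/(gD³h_f)) = 4.16×10^-5
Q = -0.965·0.02615·ln(6.899×10^-5) = 0.2418 m³/s
Check: V = 1.17 m/s, Re = 5.03×10^5, f = 0.01447, h_f = 4.42 m ≈ 4.41 m ✓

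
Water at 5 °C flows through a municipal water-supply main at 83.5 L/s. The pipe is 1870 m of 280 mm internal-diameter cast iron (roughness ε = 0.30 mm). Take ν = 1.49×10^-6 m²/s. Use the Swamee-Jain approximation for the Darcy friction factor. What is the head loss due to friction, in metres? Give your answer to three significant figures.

h_f ≈ 13.3 m

V = 4Q/(πD²) = 4·0.0835/(π·0.280²) = 1.356 m/s
Re = VD/ν = 1.356·0.280/1.49×10^-6 = 2.55×10^5 → turbulent
ε/D = 0.30/280 = 0.00107
Swamee-Jain: f = 0.02120
h_f = f(L/D)V²/(2g) = 0.02120·(1870/0.280)·1.356²/(2·9.81) = 13.27 m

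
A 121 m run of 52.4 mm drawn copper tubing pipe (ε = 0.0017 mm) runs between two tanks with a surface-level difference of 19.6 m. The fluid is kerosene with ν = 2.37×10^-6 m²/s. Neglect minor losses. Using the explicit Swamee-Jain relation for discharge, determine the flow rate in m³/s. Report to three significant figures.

Swamee-Jain (Type II): Q = -0.965·√(gD⁵h_f/L)·ln[ε/(3.7D) + √(3.17ν²L/(gD³h_f))]
√(gD⁵h_f/L) = √(9.81·0.0524⁵·19.6/121) = 7.923×10^-4
ε/(3.7D) = 8.77×10^-6; √(3.17ν²L/(gD³h_f)) = 2.79×10^-4
Q = -0.965·7.923×10^-4·ln(2.878×10^-4) = 0.006234 m³/s
Check: V = 2.89 m/s, Re = 6.39×10^4, f = 0.01981, h_f = 19.5 m ≈ 19.6 m ✓

Q ≈ 0.00623 m³/s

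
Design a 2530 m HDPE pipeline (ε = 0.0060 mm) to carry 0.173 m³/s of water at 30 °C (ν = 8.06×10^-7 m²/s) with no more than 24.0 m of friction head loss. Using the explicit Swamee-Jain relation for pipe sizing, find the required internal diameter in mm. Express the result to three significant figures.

Swamee-Jain (Type III): D = 0.66·[ε^1.25·(LQ²/(gh_f))^4.75 + ν·Q^9.4·(L/(gh_f))^5.2]^0.04
LQ²/(gh_f) = 0.3216; L/(gh_f) = 10.75
Term 1 = ε^1.25·(…)^4.75 = 1.36×10^-9; Term 2 = ν·Q^9.4·(…)^5.2 = 1.28×10^-8
D = 0.66·(1.36×10^-9 + 1.28×10^-8)^0.04 = 0.3203 m = 320 mm
Check: V = 2.15 m/s, Re = 8.53×10^5, f = 0.01233, h_f = 22.9 m ≈ 24.0 m ✓

D ≈ 320 mm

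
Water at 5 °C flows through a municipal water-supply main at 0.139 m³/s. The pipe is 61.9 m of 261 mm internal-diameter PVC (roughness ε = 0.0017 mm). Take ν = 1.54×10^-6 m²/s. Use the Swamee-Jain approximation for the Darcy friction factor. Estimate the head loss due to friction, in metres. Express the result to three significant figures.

V = 4Q/(πD²) = 4·0.139/(π·0.261²) = 2.598 m/s
Re = VD/ν = 2.598·0.261/1.54×10^-6 = 4.40×10^5 → turbulent
ε/D = 0.0017/261 = 6.51×10^-6
Swamee-Jain: f = 0.01349
h_f = f(L/D)V²/(2g) = 0.01349·(61.9/0.261)·2.598²/(2·9.81) = 1.101 m

h_f ≈ 1.10 m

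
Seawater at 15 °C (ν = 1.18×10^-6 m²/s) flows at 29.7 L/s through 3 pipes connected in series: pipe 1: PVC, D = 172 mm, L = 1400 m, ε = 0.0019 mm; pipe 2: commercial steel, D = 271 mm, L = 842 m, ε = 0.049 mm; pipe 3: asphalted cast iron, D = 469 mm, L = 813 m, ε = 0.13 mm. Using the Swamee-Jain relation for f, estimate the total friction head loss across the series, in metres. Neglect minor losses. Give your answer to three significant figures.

Pipe 1: V = 1.278 m/s, Re = 1.86×10^5, ε/D = 1.10×10^-5, f = 0.01585, h_1 = f(L/D)V²/2g = 10.74 m
Pipe 2: V = 0.5149 m/s, Re = 1.18×10^5, ε/D = 1.81×10^-4, f = 0.01838, h_2 = f(L/D)V²/2g = 0.7716 m
Pipe 3: V = 0.1719 m/s, Re = 6.83×10^4, ε/D = 2.77×10^-4, f = 0.02064, h_3 = f(L/D)V²/2g = 0.05389 m
Series → Q common, losses add: H = Σh = 11.57 m

H ≈ 11.6 m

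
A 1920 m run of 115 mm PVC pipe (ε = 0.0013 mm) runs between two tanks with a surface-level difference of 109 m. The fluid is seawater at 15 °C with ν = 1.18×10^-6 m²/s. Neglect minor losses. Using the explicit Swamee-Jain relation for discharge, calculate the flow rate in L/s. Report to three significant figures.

Q ≈ 30.7 L/s

Swamee-Jain (Type II): Q = -0.965·√(gD⁵h_f/L)·ln[ε/(3.7D) + √(3.17ν²L/(gD³h_f))]
√(gD⁵h_f/L) = √(9.81·0.115⁵·109/1920) = 0.003347
ε/(3.7D) = 3.06×10^-6; √(3.17ν²L/(gD³h_f)) = 7.22×10^-5
Q = -0.965·0.003347·ln(7.524×10^-5) = 0.03067 m³/s
Check: V = 2.95 m/s, Re = 2.88×10^5, f = 0.01462, h_f = 108 m ≈ 109 m ✓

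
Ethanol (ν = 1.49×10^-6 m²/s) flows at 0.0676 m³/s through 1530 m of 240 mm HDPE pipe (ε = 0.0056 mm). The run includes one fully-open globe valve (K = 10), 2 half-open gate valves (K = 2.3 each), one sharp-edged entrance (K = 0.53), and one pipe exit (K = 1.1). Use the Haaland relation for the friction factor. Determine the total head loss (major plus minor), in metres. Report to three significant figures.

V = 4Q/(πD²) = 1.494 m/s; V²/2g = 0.1138 m
Re = 2.41×10^5, ε/D = 2.33×10^-5 → f = 0.01512 (Haaland)
Major: h_f = f(L/D)·V²/2g = 0.01512·6375·0.1138 = 10.97 m
Minor: ΣK = 16.2; h_m = ΣK·V²/2g = 1.847 m
Total H_L = 10.97 + 1.847 = 12.82 m

H_L ≈ 12.8 m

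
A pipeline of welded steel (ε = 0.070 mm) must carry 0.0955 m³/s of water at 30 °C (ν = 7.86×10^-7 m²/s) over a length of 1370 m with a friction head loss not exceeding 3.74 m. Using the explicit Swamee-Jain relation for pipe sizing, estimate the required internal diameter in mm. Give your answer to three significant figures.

Swamee-Jain (Type III): D = 0.66·[ε^1.25·(LQ²/(gh_f))^4.75 + ν·Q^9.4·(L/(gh_f))^5.2]^0.04
LQ²/(gh_f) = 0.3406; L/(gh_f) = 37.34
Term 1 = ε^1.25·(…)^4.75 = 3.84×10^-8; Term 2 = ν·Q^9.4·(…)^5.2 = 3.04×10^-8
D = 0.66·(3.84×10^-8 + 3.04×10^-8)^0.04 = 0.3412 m = 341 mm
Check: V = 1.04 m/s, Re = 4.53×10^5, f = 0.01569, h_f = 3.50 m ≈ 3.74 m ✓

D ≈ 341 mm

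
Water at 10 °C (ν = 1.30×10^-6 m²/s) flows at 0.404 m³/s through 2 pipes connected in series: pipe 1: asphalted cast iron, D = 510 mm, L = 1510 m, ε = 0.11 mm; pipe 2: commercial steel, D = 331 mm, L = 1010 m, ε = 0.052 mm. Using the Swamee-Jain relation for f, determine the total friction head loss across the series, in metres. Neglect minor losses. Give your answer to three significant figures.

H ≈ 57.3 m

Pipe 1: V = 1.978 m/s, Re = 7.76×10^5, ε/D = 2.16×10^-4, f = 0.01516, h_1 = f(L/D)V²/2g = 8.950 m
Pipe 2: V = 4.695 m/s, Re = 1.20×10^6, ε/D = 1.57×10^-4, f = 0.01412, h_2 = f(L/D)V²/2g = 48.40 m
Series → Q common, losses add: H = Σh = 57.35 m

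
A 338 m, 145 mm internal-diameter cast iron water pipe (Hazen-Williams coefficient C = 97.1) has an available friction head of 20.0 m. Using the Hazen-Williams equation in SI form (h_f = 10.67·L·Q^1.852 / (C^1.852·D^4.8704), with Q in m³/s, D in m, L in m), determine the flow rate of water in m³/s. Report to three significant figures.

Q ≈ 0.0366 m³/s

Rearranging: Q = [h_f·C^1.852·D^4.8704 / (10.67·L)]^(1/1.852)
Q = [20.0·97.1^1.852·0.145^4.8704 / (10.67·338)]^0.540 = 0.03661 m³/s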